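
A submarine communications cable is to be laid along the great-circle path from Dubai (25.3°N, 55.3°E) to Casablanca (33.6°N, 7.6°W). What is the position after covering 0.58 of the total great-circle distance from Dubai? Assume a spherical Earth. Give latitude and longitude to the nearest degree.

≈ 34°N, 20°E

The haversine formula gives a central angle δ ≈ 0.953 rad (54.6°) between the endpoints.
Interpolate at f = 0.58 with slerp weights a = sin((1−f)δ)/sin δ ≈ 0.478, b = sin(fδ)/sin δ ≈ 0.644.
p = a·p₁ + b·p₂ ≈ (0.778, 0.284, 0.561); φ = arcsin(p_z) ≈ 34.10°, λ = atan2(p_y, p_x) ≈ 20.08°.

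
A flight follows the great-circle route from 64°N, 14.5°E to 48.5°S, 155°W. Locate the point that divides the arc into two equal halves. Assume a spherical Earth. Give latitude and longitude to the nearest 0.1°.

≈ 31.5°N, 136.0°W

From cos δ = sin φ₁ sin φ₂ + cos φ₁ cos φ₂ cos Δλ, the central angle is δ ≈ 2.853 rad (163.5°).
Interpolate at f = 1/2 with slerp weights a = sin((1−f)δ)/sin δ ≈ 3.482, b = sin(fδ)/sin δ ≈ 3.482.
p = a·p₁ + b·p₂ ≈ (-0.613, -0.593, 0.522); φ = arcsin(p_z) ≈ 31.45°, λ = atan2(p_y, p_x) ≈ -135.97°.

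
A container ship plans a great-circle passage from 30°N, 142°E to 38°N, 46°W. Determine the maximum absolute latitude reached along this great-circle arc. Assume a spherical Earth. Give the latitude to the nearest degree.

≈ 84°N

The great circle lies in the plane with unit normal n̂ = (p₁ × p₂)/|p₁ × p₂|.
Here n̂_z ≈ +0.102; the vertex latitude is φ_max = arccos|n̂_z| ≈ 84.1°.
Check via Clairaut: cos φ_max = |cos φ₁| · sin C = cos(30.0°)·sin(6.8°) ≈ 0.102, again giving ≈ 84.1°.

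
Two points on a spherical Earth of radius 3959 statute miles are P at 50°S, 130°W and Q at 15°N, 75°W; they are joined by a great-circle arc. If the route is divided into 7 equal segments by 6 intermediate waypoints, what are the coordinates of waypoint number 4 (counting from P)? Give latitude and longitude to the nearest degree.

Convert each endpoint to a unit vector on the sphere (x = cos φ cos λ, y = cos φ sin λ, z = sin φ).
The central angle between the endpoints is δ = arccos(p₁·p₂) ≈ 1.412 rad (80.9°).
Interpolate at f = 4/7 with slerp weights a = sin((1−f)δ)/sin δ ≈ 0.576, b = sin(fδ)/sin δ ≈ 0.731.
p = a·p₁ + b·p₂ ≈ (-0.055, -0.966, -0.252); φ = arcsin(p_z) ≈ -14.60°, λ = atan2(p_y, p_x) ≈ -93.27°.

≈ 15°S, 93°W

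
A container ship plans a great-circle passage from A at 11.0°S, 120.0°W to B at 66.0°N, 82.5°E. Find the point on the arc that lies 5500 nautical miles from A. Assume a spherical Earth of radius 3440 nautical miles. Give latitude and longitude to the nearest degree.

Convert each endpoint to a unit vector on the sphere (x = cos φ cos λ, y = cos φ sin λ, z = sin φ).
The central angle between the endpoints is δ = arccos(p₁·p₂) ≈ 2.145 rad (122.9°). The total great-circle distance is δ·R ≈ 2.145 × 3440 ≈ 7379 nmi, so the target fraction is f = 5500/7379 ≈ 0.745.
Interpolate at f ≈ 0.745 with slerp weights a = sin((1−f)δ)/sin δ ≈ 0.619, b = sin(fδ)/sin δ ≈ 1.191.
p = a·p₁ + b·p₂ ≈ (-0.240, -0.046, 0.970); φ = arcsin(p_z) ≈ 75.83°, λ = atan2(p_y, p_x) ≈ -169.21°.

≈ 76°N, 169°W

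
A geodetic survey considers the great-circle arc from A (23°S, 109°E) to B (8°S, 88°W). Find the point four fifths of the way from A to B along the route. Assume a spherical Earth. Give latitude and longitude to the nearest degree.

≈ (33°S, 104°W)

Write both endpoints as unit vectors p₁, p₂ with components (cos φ cos λ, cos φ sin λ, sin φ).
The central angle between the endpoints is δ = arccos(p₁·p₂) ≈ 2.528 rad (144.8°).
Interpolate at f = 4/5 with slerp weights a = sin((1−f)δ)/sin δ ≈ 0.840, b = sin(fδ)/sin δ ≈ 1.562.
p = a·p₁ + b·p₂ ≈ (-0.198, -0.814, -0.546); φ = arcsin(p_z) ≈ -33.08°, λ = atan2(p_y, p_x) ≈ -103.66°.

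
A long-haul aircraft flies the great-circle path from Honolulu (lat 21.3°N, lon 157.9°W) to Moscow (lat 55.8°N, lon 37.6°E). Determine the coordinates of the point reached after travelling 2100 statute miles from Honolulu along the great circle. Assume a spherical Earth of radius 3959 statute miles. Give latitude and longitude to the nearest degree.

≈ lat 51°N, lon 165°W

Write both endpoints as unit vectors p₁, p₂ with components (cos φ cos λ, cos φ sin λ, sin φ).
The central angle between the endpoints is δ = arccos(p₁·p₂) ≈ 1.776 rad (101.8°). The total great-circle distance is δ·R ≈ 1.776 × 3959 ≈ 7033 mi, so the target fraction is f = 2100/7033 ≈ 0.299.
Interpolate at f ≈ 0.299 with slerp weights a = sin((1−f)δ)/sin δ ≈ 0.968, b = sin(fδ)/sin δ ≈ 0.517.
p = a·p₁ + b·p₂ ≈ (-0.606, -0.162, 0.779); φ = arcsin(p_z) ≈ 51.18°, λ = atan2(p_y, p_x) ≈ -165.01°.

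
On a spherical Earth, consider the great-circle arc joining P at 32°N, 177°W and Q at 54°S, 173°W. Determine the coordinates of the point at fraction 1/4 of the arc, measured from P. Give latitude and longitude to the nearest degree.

≈ 10°N, 176°W

From cos δ = sin φ₁ sin φ₂ + cos φ₁ cos φ₂ cos Δλ, the central angle is δ ≈ 1.502 rad (86.1°).
Interpolate at f = 1/4 with slerp weights a = sin((1−f)δ)/sin δ ≈ 0.905, b = sin(fδ)/sin δ ≈ 0.368.
p = a·p₁ + b·p₂ ≈ (-0.981, -0.067, 0.182); φ = arcsin(p_z) ≈ 10.50°, λ = atan2(p_y, p_x) ≈ -176.12°.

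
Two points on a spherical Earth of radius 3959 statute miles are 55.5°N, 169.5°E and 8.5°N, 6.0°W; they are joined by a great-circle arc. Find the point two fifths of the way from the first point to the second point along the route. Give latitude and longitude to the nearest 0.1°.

The haversine formula gives a central angle δ ≈ 2.023 rad (115.9°) between the endpoints.
Interpolate at f = 2/5 with slerp weights a = sin((1−f)δ)/sin δ ≈ 1.041, b = sin(fδ)/sin δ ≈ 0.804.
p = a·p₁ + b·p₂ ≈ (0.211, 0.024, 0.977); φ = arcsin(p_z) ≈ 77.73°, λ = atan2(p_y, p_x) ≈ 6.57°.

≈ 77.7°N, 6.6°E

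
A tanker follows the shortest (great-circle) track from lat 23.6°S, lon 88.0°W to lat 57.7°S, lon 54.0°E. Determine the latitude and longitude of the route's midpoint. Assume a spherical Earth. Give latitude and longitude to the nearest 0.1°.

≈ lat 64.5°S, lon 54.4°W

Write both endpoints as unit vectors p₁, p₂ with components (cos φ cos λ, cos φ sin λ, sin φ).
The central angle between the endpoints is δ = arccos(p₁·p₂) ≈ 1.618 rad (92.7°).
Interpolate at f = 1/2 with slerp weights a = sin((1−f)δ)/sin δ ≈ 0.725, b = sin(fδ)/sin δ ≈ 0.725.
p = a·p₁ + b·p₂ ≈ (0.251, -0.350, -0.902); φ = arcsin(p_z) ≈ -64.48°, λ = atan2(p_y, p_x) ≈ -54.41°.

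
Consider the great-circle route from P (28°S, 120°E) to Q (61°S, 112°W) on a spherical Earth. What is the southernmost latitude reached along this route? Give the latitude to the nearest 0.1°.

The great circle lies in the plane with unit normal n̂ = (p₁ × p₂)/|p₁ × p₂|.
Here n̂_z ≈ +0.341; the vertex latitude is φ_max = arccos|n̂_z| ≈ 70.1°.
Check via Clairaut: cos φ_max = |cos φ₁| · sin C = cos(28.0°)·sin(157.3°) ≈ 0.341, again giving ≈ 70.1°.

≈ 70.1°S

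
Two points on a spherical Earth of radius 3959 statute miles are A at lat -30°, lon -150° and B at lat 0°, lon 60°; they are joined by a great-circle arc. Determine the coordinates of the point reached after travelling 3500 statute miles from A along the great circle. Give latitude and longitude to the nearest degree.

≈ lat -49°, lon 147°

From cos δ = sin φ₁ sin φ₂ + cos φ₁ cos φ₂ cos Δλ, the central angle is δ ≈ 2.419 rad (138.6°). The total great-circle distance is δ·R ≈ 2.419 × 3959 ≈ 9576 mi, so the target fraction is f = 3500/9576 ≈ 0.365.
Interpolate at f ≈ 0.365 with slerp weights a = sin((1−f)δ)/sin δ ≈ 1.511, b = sin(fδ)/sin δ ≈ 1.169.
p = a·p₁ + b·p₂ ≈ (-0.549, 0.358, -0.755); φ = arcsin(p_z) ≈ -49.06°, λ = atan2(p_y, p_x) ≈ 146.85°.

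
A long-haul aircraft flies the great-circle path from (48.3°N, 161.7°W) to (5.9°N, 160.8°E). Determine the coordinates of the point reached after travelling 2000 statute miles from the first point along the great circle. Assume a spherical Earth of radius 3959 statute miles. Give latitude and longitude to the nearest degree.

The haversine formula gives a central angle δ ≈ 0.925 rad (53.0°) between the endpoints. The total great-circle distance is δ·R ≈ 0.925 × 3959 ≈ 3663 mi, so the target fraction is f = 2000/3663 ≈ 0.546.
Interpolate at f ≈ 0.546 with slerp weights a = sin((1−f)δ)/sin δ ≈ 0.510, b = sin(fδ)/sin δ ≈ 0.606.
p = a·p₁ + b·p₂ ≈ (-0.892, 0.092, 0.443); φ = arcsin(p_z) ≈ 26.32°, λ = atan2(p_y, p_x) ≈ 174.14°.

≈ (26°N, 174°E)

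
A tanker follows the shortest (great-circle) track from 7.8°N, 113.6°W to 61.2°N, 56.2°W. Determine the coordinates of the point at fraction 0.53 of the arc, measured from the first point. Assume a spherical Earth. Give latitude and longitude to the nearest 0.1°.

≈ 39.3°N, 94.2°W

Write both endpoints as unit vectors p₁, p₂ with components (cos φ cos λ, cos φ sin λ, sin φ).
The central angle between the endpoints is δ = arccos(p₁·p₂) ≈ 1.185 rad (67.9°).
Interpolate at f = 0.53 with slerp weights a = sin((1−f)δ)/sin δ ≈ 0.571, b = sin(fδ)/sin δ ≈ 0.634.
p = a·p₁ + b·p₂ ≈ (-0.056, -0.772, 0.633); φ = arcsin(p_z) ≈ 39.29°, λ = atan2(p_y, p_x) ≈ -94.17°.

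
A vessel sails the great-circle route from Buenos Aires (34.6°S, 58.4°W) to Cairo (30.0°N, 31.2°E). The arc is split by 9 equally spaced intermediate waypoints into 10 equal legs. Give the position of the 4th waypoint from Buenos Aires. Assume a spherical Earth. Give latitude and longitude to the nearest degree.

Convert each endpoint to a unit vector on the sphere (x = cos φ cos λ, y = cos φ sin λ, z = sin φ).
The central angle between the endpoints is δ = arccos(p₁·p₂) ≈ 1.853 rad (106.2°).
Interpolate at f = 4/10 with slerp weights a = sin((1−f)δ)/sin δ ≈ 0.934, b = sin(fδ)/sin δ ≈ 0.703.
p = a·p₁ + b·p₂ ≈ (0.924, -0.339, -0.179); φ = arcsin(p_z) ≈ -10.29°, λ = atan2(p_y, p_x) ≈ -20.16°.

≈ 10°S, 20°W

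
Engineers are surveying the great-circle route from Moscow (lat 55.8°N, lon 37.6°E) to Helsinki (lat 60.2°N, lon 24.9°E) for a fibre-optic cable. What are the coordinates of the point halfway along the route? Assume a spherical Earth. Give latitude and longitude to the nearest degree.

Convert each endpoint to a unit vector on the sphere (x = cos φ cos λ, y = cos φ sin λ, z = sin φ).
The central angle between the endpoints is δ = arccos(p₁·p₂) ≈ 0.140 rad (8.0°).
Interpolate at f = 1/2 with slerp weights a = sin((1−f)δ)/sin δ ≈ 0.501, b = sin(fδ)/sin δ ≈ 0.501.
p = a·p₁ + b·p₂ ≈ (0.449, 0.277, 0.850); φ = arcsin(p_z) ≈ 58.16°, λ = atan2(p_y, p_x) ≈ 31.64°.

≈ lat 58°N, lon 32°E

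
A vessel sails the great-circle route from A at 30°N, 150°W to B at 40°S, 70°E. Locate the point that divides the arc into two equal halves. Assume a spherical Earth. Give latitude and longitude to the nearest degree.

Convert each endpoint to a unit vector on the sphere (x = cos φ cos λ, y = cos φ sin λ, z = sin φ).
The central angle between the endpoints is δ = arccos(p₁·p₂) ≈ 2.549 rad (146.1°).
Interpolate at f = 1/2 with slerp weights a = sin((1−f)δ)/sin δ ≈ 1.713, b = sin(fδ)/sin δ ≈ 1.713.
p = a·p₁ + b·p₂ ≈ (-0.836, 0.491, -0.245); φ = arcsin(p_z) ≈ -14.16°, λ = atan2(p_y, p_x) ≈ 149.55°.

≈ 14°S, 150°E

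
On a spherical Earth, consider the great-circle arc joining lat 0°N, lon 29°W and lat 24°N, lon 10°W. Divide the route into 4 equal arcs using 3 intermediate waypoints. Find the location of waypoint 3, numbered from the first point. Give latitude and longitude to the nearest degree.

≈ lat 18°N, lon 15°W

From cos δ = sin φ₁ sin φ₂ + cos φ₁ cos φ₂ cos Δλ, the central angle is δ ≈ 0.528 rad (30.3°).
Interpolate at f = 3/4 with slerp weights a = sin((1−f)δ)/sin δ ≈ 0.261, b = sin(fδ)/sin δ ≈ 0.766.
p = a·p₁ + b·p₂ ≈ (0.917, -0.248, 0.311); φ = arcsin(p_z) ≈ 18.14°, λ = atan2(p_y, p_x) ≈ -15.14°.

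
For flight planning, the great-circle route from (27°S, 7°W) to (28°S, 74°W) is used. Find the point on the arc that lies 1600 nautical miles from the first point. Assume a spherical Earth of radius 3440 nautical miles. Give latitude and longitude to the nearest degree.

Convert each endpoint to a unit vector on the sphere (x = cos φ cos λ, y = cos φ sin λ, z = sin φ).
The central angle between the endpoints is δ = arccos(p₁·p₂) ≈ 1.023 rad (58.6°). The total great-circle distance is δ·R ≈ 1.023 × 3440 ≈ 3520 nmi, so the target fraction is f = 1600/3520 ≈ 0.455.
Interpolate at f ≈ 0.455 with slerp weights a = sin((1−f)δ)/sin δ ≈ 0.620, b = sin(fδ)/sin δ ≈ 0.525.
p = a·p₁ + b·p₂ ≈ (0.676, -0.513, -0.528); φ = arcsin(p_z) ≈ -31.89°, λ = atan2(p_y, p_x) ≈ -37.19°.

≈ (32°S, 37°W)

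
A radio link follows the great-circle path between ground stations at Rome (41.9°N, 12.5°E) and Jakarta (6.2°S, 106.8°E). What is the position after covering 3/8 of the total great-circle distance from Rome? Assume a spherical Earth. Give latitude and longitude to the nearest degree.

≈ 32°N, 57°E

From cos δ = sin φ₁ sin φ₂ + cos φ₁ cos φ₂ cos Δλ, the central angle is δ ≈ 1.699 rad (97.3°).
Interpolate at f = 3/8 with slerp weights a = sin((1−f)δ)/sin δ ≈ 0.880, b = sin(fδ)/sin δ ≈ 0.600.
p = a·p₁ + b·p₂ ≈ (0.467, 0.713, 0.523); φ = arcsin(p_z) ≈ 31.55°, λ = atan2(p_y, p_x) ≈ 56.74°.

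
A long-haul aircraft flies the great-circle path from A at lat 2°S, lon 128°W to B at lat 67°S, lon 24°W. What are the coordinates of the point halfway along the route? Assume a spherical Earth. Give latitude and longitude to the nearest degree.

Write both endpoints as unit vectors p₁, p₂ with components (cos φ cos λ, cos φ sin λ, sin φ).
The central angle between the endpoints is δ = arccos(p₁·p₂) ≈ 1.633 rad (93.6°).
Interpolate at f = 1/2 with slerp weights a = sin((1−f)δ)/sin δ ≈ 0.730, b = sin(fδ)/sin δ ≈ 0.730.
p = a·p₁ + b·p₂ ≈ (-0.189, -0.691, -0.698); φ = arcsin(p_z) ≈ -44.24°, λ = atan2(p_y, p_x) ≈ -105.27°.

≈ lat 44°S, lon 105°W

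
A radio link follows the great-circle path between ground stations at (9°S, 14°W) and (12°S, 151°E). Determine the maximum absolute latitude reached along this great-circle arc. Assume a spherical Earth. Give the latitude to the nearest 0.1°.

The great circle lies in the plane with unit normal n̂ = (p₁ × p₂)/|p₁ × p₂|.
Here n̂_z ≈ +0.575; the vertex latitude is φ_max = arccos|n̂_z| ≈ 54.9°.
Check via Clairaut: cos φ_max = |cos φ₁| · sin C = cos(9.0°)·sin(144.4°) ≈ 0.575, again giving ≈ 54.9°.

≈ 54.9°S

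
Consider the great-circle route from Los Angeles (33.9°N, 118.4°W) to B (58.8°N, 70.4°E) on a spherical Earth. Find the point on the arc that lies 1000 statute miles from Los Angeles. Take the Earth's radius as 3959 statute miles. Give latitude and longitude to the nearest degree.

From cos δ = sin φ₁ sin φ₂ + cos φ₁ cos φ₂ cos Δλ, the central angle is δ ≈ 1.519 rad (87.0°). The total great-circle distance is δ·R ≈ 1.519 × 3959 ≈ 6012 mi, so the target fraction is f = 1000/6012 ≈ 0.166.
Interpolate at f ≈ 0.166 with slerp weights a = sin((1−f)δ)/sin δ ≈ 0.955, b = sin(fδ)/sin δ ≈ 0.250.
p = a·p₁ + b·p₂ ≈ (-0.334, -0.575, 0.747); φ = arcsin(p_z) ≈ 48.32°, λ = atan2(p_y, p_x) ≈ -120.11°.

≈ (48°N, 120°W)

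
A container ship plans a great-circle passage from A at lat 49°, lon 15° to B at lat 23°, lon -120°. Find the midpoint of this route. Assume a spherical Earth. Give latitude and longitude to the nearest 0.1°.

Convert each endpoint to a unit vector on the sphere (x = cos φ cos λ, y = cos φ sin λ, z = sin φ).
The central angle between the endpoints is δ = arccos(p₁·p₂) ≈ 1.703 rad (97.6°).
Interpolate at f = 1/2 with slerp weights a = sin((1−f)δ)/sin δ ≈ 0.759, b = sin(fδ)/sin δ ≈ 0.759.
p = a·p₁ + b·p₂ ≈ (0.132, -0.476, 0.869); φ = arcsin(p_z) ≈ 60.39°, λ = atan2(p_y, p_x) ≈ -74.55°.

≈ lat 60.4°, lon -74.5°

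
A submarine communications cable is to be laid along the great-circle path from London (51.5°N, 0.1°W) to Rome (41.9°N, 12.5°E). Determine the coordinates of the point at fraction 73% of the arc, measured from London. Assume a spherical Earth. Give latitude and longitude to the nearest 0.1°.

≈ 44.6°N, 9.5°E

Convert each endpoint to a unit vector on the sphere (x = cos φ cos λ, y = cos φ sin λ, z = sin φ).
The central angle between the endpoints is δ = arccos(p₁·p₂) ≈ 0.225 rad (12.9°).
Interpolate at f = 0.73 with slerp weights a = sin((1−f)δ)/sin δ ≈ 0.272, b = sin(fδ)/sin δ ≈ 0.733.
p = a·p₁ + b·p₂ ≈ (0.702, 0.118, 0.702); φ = arcsin(p_z) ≈ 44.62°, λ = atan2(p_y, p_x) ≈ 9.52°.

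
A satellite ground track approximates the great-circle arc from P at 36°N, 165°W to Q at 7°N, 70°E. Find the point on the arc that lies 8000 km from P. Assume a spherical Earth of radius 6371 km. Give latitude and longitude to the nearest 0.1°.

Convert each endpoint to a unit vector on the sphere (x = cos φ cos λ, y = cos φ sin λ, z = sin φ).
The central angle between the endpoints is δ = arccos(p₁·p₂) ≈ 1.970 rad (112.9°). The total great-circle distance is δ·R ≈ 1.970 × 6371 ≈ 12553 km, so the target fraction is f = 8000/12553 ≈ 0.637.
Interpolate at f ≈ 0.637 with slerp weights a = sin((1−f)δ)/sin δ ≈ 0.711, b = sin(fδ)/sin δ ≈ 1.032.
p = a·p₁ + b·p₂ ≈ (-0.206, 0.814, 0.544); φ = arcsin(p_z) ≈ 32.95°, λ = atan2(p_y, p_x) ≈ 104.18°.

≈ 32.9°N, 104.2°E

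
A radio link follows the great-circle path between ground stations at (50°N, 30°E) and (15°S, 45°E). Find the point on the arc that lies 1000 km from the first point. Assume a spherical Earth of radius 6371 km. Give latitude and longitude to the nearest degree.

The haversine formula gives a central angle δ ≈ 1.158 rad (66.3°) between the endpoints. The total great-circle distance is δ·R ≈ 1.158 × 6371 ≈ 7376 km, so the target fraction is f = 1000/7376 ≈ 0.136.
Interpolate at f ≈ 0.136 with slerp weights a = sin((1−f)δ)/sin δ ≈ 0.919, b = sin(fδ)/sin δ ≈ 0.171.
p = a·p₁ + b·p₂ ≈ (0.628, 0.412, 0.660); φ = arcsin(p_z) ≈ 41.30°, λ = atan2(p_y, p_x) ≈ 33.26°.

≈ (41°N, 33°E)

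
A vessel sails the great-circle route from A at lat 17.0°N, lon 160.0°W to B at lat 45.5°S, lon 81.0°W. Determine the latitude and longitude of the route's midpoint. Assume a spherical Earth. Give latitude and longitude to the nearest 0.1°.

≈ lat 18.1°S, lon 127.7°W

From cos δ = sin φ₁ sin φ₂ + cos φ₁ cos φ₂ cos Δλ, the central angle is δ ≈ 1.652 rad (94.6°).
Interpolate at f = 1/2 with slerp weights a = sin((1−f)δ)/sin δ ≈ 0.737, b = sin(fδ)/sin δ ≈ 0.737.
p = a·p₁ + b·p₂ ≈ (-0.582, -0.752, -0.310); φ = arcsin(p_z) ≈ -18.08°, λ = atan2(p_y, p_x) ≈ -127.74°.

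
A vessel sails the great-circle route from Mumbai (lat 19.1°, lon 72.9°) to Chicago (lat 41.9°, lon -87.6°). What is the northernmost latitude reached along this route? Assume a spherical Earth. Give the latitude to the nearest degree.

The great circle lies in the plane with unit normal n̂ = (p₁ × p₂)/|p₁ × p₂|.
Here n̂_z ≈ -0.262; the vertex latitude is φ_max = arccos|n̂_z| ≈ 74.8°.

≈ 75°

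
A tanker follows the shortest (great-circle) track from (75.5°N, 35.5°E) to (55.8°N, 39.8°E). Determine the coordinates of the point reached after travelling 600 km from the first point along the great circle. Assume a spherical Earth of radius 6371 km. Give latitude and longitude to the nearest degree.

Write both endpoints as unit vectors p₁, p₂ with components (cos φ cos λ, cos φ sin λ, sin φ).
The central angle between the endpoints is δ = arccos(p₁·p₂) ≈ 0.345 rad (19.8°). The total great-circle distance is δ·R ≈ 0.345 × 6371 ≈ 2198 km, so the target fraction is f = 600/2198 ≈ 0.273.
Interpolate at f ≈ 0.273 with slerp weights a = sin((1−f)δ)/sin δ ≈ 0.734, b = sin(fδ)/sin δ ≈ 0.278.
p = a·p₁ + b·p₂ ≈ (0.270, 0.207, 0.940); φ = arcsin(p_z) ≈ 70.13°, λ = atan2(p_y, p_x) ≈ 37.48°.

≈ (70°N, 37°E)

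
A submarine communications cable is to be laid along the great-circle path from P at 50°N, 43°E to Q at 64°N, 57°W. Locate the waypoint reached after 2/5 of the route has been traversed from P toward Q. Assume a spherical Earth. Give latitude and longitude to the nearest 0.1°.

≈ 64.4°N, 16.4°E

Write both endpoints as unit vectors p₁, p₂ with components (cos φ cos λ, cos φ sin λ, sin φ).
The central angle between the endpoints is δ = arccos(p₁·p₂) ≈ 0.877 rad (50.2°).
Interpolate at f = 2/5 with slerp weights a = sin((1−f)δ)/sin δ ≈ 0.653, b = sin(fδ)/sin δ ≈ 0.447.
p = a·p₁ + b·p₂ ≈ (0.414, 0.122, 0.902); φ = arcsin(p_z) ≈ 64.44°, λ = atan2(p_y, p_x) ≈ 16.43°.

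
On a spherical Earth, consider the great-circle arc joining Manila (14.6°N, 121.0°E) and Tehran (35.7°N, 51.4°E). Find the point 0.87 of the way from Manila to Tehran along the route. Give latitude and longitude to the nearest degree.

≈ 35°N, 62°E

Write both endpoints as unit vectors p₁, p₂ with components (cos φ cos λ, cos φ sin λ, sin φ).
The central angle between the endpoints is δ = arccos(p₁·p₂) ≈ 1.136 rad (65.1°).
Interpolate at f = 0.87 with slerp weights a = sin((1−f)δ)/sin δ ≈ 0.162, b = sin(fδ)/sin δ ≈ 0.921.
p = a·p₁ + b·p₂ ≈ (0.386, 0.719, 0.578); φ = arcsin(p_z) ≈ 35.33°, λ = atan2(p_y, p_x) ≈ 61.79°.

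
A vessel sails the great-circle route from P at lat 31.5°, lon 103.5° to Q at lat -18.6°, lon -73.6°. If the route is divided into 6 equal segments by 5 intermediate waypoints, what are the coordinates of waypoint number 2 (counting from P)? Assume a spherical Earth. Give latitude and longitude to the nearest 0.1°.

Convert each endpoint to a unit vector on the sphere (x = cos φ cos λ, y = cos φ sin λ, z = sin φ).
The central angle between the endpoints is δ = arccos(p₁·p₂) ≈ 2.912 rad (166.8°).
Interpolate at f = 2/6 with slerp weights a = sin((1−f)δ)/sin δ ≈ 4.093, b = sin(fδ)/sin δ ≈ 3.624.
p = a·p₁ + b·p₂ ≈ (0.155, 0.099, 0.983); φ = arcsin(p_z) ≈ 79.41°, λ = atan2(p_y, p_x) ≈ 32.56°.

≈ lat 79.4°, lon 32.6°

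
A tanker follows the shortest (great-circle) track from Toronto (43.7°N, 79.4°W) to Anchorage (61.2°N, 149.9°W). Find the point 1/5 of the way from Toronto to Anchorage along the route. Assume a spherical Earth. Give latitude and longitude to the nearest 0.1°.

≈ 50.0°N, 88.3°W

Write both endpoints as unit vectors p₁, p₂ with components (cos φ cos λ, cos φ sin λ, sin φ).
The central angle between the endpoints is δ = arccos(p₁·p₂) ≈ 0.765 rad (43.8°).
Interpolate at f = 1/5 with slerp weights a = sin((1−f)δ)/sin δ ≈ 0.830, b = sin(fδ)/sin δ ≈ 0.220.
p = a·p₁ + b·p₂ ≈ (0.019, -0.643, 0.766); φ = arcsin(p_z) ≈ 49.99°, λ = atan2(p_y, p_x) ≈ -88.34°.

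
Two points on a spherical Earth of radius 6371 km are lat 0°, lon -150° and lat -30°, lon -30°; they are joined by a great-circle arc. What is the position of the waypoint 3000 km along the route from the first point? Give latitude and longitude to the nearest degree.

The haversine formula gives a central angle δ ≈ 2.019 rad (115.7°) between the endpoints. The total great-circle distance is δ·R ≈ 2.019 × 6371 ≈ 12861 km, so the target fraction is f = 3000/12861 ≈ 0.233.
Interpolate at f ≈ 0.233 with slerp weights a = sin((1−f)δ)/sin δ ≈ 1.109, b = sin(fδ)/sin δ ≈ 0.503.
p = a·p₁ + b·p₂ ≈ (-0.583, -0.772, -0.252); φ = arcsin(p_z) ≈ -14.58°, λ = atan2(p_y, p_x) ≈ -127.04°.

≈ lat -15°, lon -127°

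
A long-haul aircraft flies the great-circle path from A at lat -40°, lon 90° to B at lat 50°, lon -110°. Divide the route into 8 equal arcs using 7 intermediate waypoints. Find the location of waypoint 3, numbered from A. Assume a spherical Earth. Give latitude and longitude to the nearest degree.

≈ lat 8°, lon 131°

Convert each endpoint to a unit vector on the sphere (x = cos φ cos λ, y = cos φ sin λ, z = sin φ).
The central angle between the endpoints is δ = arccos(p₁·p₂) ≈ 2.841 rad (162.8°).
Interpolate at f = 3/8 with slerp weights a = sin((1−f)δ)/sin δ ≈ 3.305, b = sin(fδ)/sin δ ≈ 2.953.
p = a·p₁ + b·p₂ ≈ (-0.649, 0.748, 0.138); φ = arcsin(p_z) ≈ 7.93°, λ = atan2(p_y, p_x) ≈ 130.96°.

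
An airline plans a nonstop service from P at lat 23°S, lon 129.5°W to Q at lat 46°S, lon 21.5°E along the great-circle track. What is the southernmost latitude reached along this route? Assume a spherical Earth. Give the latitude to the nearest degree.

The great circle lies in the plane with unit normal n̂ = (p₁ × p₂)/|p₁ × p₂|.
Here n̂_z ≈ +0.323; the vertex latitude is φ_max = arccos|n̂_z| ≈ 71.2°.
Check via Clairaut: cos φ_max = |cos φ₁| · sin C = cos(23.0°)·sin(159.5°) ≈ 0.323, again giving ≈ 71.2°.

≈ 71°S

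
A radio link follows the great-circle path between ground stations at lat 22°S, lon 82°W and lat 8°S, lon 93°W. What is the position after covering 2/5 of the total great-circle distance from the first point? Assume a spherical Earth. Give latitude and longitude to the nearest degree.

≈ lat 16°S, lon 87°W

From cos δ = sin φ₁ sin φ₂ + cos φ₁ cos φ₂ cos Δλ, the central angle is δ ≈ 0.306 rad (17.6°).
Interpolate at f = 2/5 with slerp weights a = sin((1−f)δ)/sin δ ≈ 0.606, b = sin(fδ)/sin δ ≈ 0.405.
p = a·p₁ + b·p₂ ≈ (0.057, -0.957, -0.283); φ = arcsin(p_z) ≈ -16.47°, λ = atan2(p_y, p_x) ≈ -86.58°.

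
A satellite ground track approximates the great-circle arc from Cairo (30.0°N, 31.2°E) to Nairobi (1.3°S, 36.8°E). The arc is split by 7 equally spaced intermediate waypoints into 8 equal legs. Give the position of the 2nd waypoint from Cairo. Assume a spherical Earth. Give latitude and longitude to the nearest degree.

≈ 22°N, 33°E

Write both endpoints as unit vectors p₁, p₂ with components (cos φ cos λ, cos φ sin λ, sin φ).
The central angle between the endpoints is δ = arccos(p₁·p₂) ≈ 0.554 rad (31.8°).
Interpolate at f = 2/8 with slerp weights a = sin((1−f)δ)/sin δ ≈ 0.767, b = sin(fδ)/sin δ ≈ 0.262.
p = a·p₁ + b·p₂ ≈ (0.778, 0.501, 0.378); φ = arcsin(p_z) ≈ 22.19°, λ = atan2(p_y, p_x) ≈ 32.78°.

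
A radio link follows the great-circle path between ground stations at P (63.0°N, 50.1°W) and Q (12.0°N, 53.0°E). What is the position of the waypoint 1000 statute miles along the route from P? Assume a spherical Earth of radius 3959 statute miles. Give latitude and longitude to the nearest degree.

Convert each endpoint to a unit vector on the sphere (x = cos φ cos λ, y = cos φ sin λ, z = sin φ).
The central angle between the endpoints is δ = arccos(p₁·p₂) ≈ 1.486 rad (85.1°). The total great-circle distance is δ·R ≈ 1.486 × 3959 ≈ 5883 mi, so the target fraction is f = 1000/5883 ≈ 0.170.
Interpolate at f ≈ 0.170 with slerp weights a = sin((1−f)δ)/sin δ ≈ 0.947, b = sin(fδ)/sin δ ≈ 0.251.
p = a·p₁ + b·p₂ ≈ (0.423, -0.134, 0.896); φ = arcsin(p_z) ≈ 63.63°, λ = atan2(p_y, p_x) ≈ -17.55°.

≈ (64°N, 18°W)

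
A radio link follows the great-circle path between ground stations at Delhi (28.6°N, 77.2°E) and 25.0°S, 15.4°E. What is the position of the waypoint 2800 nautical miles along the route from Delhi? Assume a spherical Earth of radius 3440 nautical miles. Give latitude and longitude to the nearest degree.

Write both endpoints as unit vectors p₁, p₂ with components (cos φ cos λ, cos φ sin λ, sin φ).
The central angle between the endpoints is δ = arccos(p₁·p₂) ≈ 1.396 rad (80.0°). The total great-circle distance is δ·R ≈ 1.396 × 3440 ≈ 4803 nmi, so the target fraction is f = 2800/4803 ≈ 0.583.
Interpolate at f ≈ 0.583 with slerp weights a = sin((1−f)δ)/sin δ ≈ 0.558, b = sin(fδ)/sin δ ≈ 0.738.
p = a·p₁ + b·p₂ ≈ (0.754, 0.656, -0.045); φ = arcsin(p_z) ≈ -2.56°, λ = atan2(p_y, p_x) ≈ 41.03°.

≈ 3°S, 41°E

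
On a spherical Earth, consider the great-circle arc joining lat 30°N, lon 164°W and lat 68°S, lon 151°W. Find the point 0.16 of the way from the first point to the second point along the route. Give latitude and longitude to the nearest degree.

Write both endpoints as unit vectors p₁, p₂ with components (cos φ cos λ, cos φ sin λ, sin φ).
The central angle between the endpoints is δ = arccos(p₁·p₂) ≈ 1.719 rad (98.5°).
Interpolate at f = 0.16 with slerp weights a = sin((1−f)δ)/sin δ ≈ 1.003, b = sin(fδ)/sin δ ≈ 0.275.
p = a·p₁ + b·p₂ ≈ (-0.925, -0.289, 0.247); φ = arcsin(p_z) ≈ 14.29°, λ = atan2(p_y, p_x) ≈ -162.63°.

≈ lat 14°N, lon 163°W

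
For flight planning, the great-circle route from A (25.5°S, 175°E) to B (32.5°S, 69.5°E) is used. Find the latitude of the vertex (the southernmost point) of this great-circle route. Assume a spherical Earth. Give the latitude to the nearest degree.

≈ 43°S

The great circle lies in the plane with unit normal n̂ = (p₁ × p₂)/|p₁ × p₂|.
Here n̂_z ≈ -0.734; the vertex latitude is φ_max = arccos|n̂_z| ≈ 42.8°.
Check via Clairaut: cos φ_max = |cos φ₁| · sin C = cos(25.5°)·sin(125.6°) ≈ 0.734, again giving ≈ 42.8°.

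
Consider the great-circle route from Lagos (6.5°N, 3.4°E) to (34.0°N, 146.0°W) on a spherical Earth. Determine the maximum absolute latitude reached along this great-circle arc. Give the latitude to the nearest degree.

The great circle lies in the plane with unit normal n̂ = (p₁ × p₂)/|p₁ × p₂|.
Here n̂_z ≈ -0.549; the vertex latitude is φ_max = arccos|n̂_z| ≈ 56.7°.

≈ 57°N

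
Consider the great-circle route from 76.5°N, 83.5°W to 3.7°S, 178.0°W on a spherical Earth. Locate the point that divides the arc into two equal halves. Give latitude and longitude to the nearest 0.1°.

Convert each endpoint to a unit vector on the sphere (x = cos φ cos λ, y = cos φ sin λ, z = sin φ).
The central angle between the endpoints is δ = arccos(p₁·p₂) ≈ 1.652 rad (94.6°).
Interpolate at f = 1/2 with slerp weights a = sin((1−f)δ)/sin δ ≈ 0.738, b = sin(fδ)/sin δ ≈ 0.738.
p = a·p₁ + b·p₂ ≈ (-0.716, -0.197, 0.670); φ = arcsin(p_z) ≈ 42.04°, λ = atan2(p_y, p_x) ≈ -164.64°.

≈ 42.0°N, 164.6°W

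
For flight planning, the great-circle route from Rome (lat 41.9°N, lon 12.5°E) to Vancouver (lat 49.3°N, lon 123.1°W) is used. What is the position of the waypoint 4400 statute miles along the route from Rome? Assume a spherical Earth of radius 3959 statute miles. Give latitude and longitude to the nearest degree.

≈ lat 63°N, lon 103°W

From cos δ = sin φ₁ sin φ₂ + cos φ₁ cos φ₂ cos Δλ, the central angle is δ ≈ 1.411 rad (80.8°). The total great-circle distance is δ·R ≈ 1.411 × 3959 ≈ 5585 mi, so the target fraction is f = 4400/5585 ≈ 0.788.
Interpolate at f ≈ 0.788 with slerp weights a = sin((1−f)δ)/sin δ ≈ 0.299, b = sin(fδ)/sin δ ≈ 0.908.
p = a·p₁ + b·p₂ ≈ (-0.106, -0.448, 0.888); φ = arcsin(p_z) ≈ 62.59°, λ = atan2(p_y, p_x) ≈ -103.36°.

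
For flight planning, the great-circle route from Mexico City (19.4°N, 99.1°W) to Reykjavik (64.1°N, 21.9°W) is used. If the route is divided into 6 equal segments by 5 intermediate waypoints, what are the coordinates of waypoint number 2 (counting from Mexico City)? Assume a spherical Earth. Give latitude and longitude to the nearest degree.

The haversine formula gives a central angle δ ≈ 1.170 rad (67.0°) between the endpoints.
Interpolate at f = 2/6 with slerp weights a = sin((1−f)δ)/sin δ ≈ 0.764, b = sin(fδ)/sin δ ≈ 0.413.
p = a·p₁ + b·p₂ ≈ (0.053, -0.779, 0.625); φ = arcsin(p_z) ≈ 38.69°, λ = atan2(p_y, p_x) ≈ -86.08°.

≈ (39°N, 86°W)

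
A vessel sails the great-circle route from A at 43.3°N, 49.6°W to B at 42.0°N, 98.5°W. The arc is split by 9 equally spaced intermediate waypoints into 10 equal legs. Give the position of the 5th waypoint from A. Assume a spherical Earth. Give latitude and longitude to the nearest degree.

Convert each endpoint to a unit vector on the sphere (x = cos φ cos λ, y = cos φ sin λ, z = sin φ).
The central angle between the endpoints is δ = arccos(p₁·p₂) ≈ 0.619 rad (35.5°).
Interpolate at f = 5/10 with slerp weights a = sin((1−f)δ)/sin δ ≈ 0.525, b = sin(fδ)/sin δ ≈ 0.525.
p = a·p₁ + b·p₂ ≈ (0.190, -0.677, 0.711); φ = arcsin(p_z) ≈ 45.34°, λ = atan2(p_y, p_x) ≈ -74.32°.

≈ 45°N, 74°W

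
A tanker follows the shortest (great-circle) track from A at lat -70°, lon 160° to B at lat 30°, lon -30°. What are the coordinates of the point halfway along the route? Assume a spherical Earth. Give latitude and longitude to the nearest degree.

≈ lat -40°, lon -36°

Write both endpoints as unit vectors p₁, p₂ with components (cos φ cos λ, cos φ sin λ, sin φ).
The central angle between the endpoints is δ = arccos(p₁·p₂) ≈ 2.436 rad (139.6°).
Interpolate at f = 1/2 with slerp weights a = sin((1−f)δ)/sin δ ≈ 1.448, b = sin(fδ)/sin δ ≈ 1.448.
p = a·p₁ + b·p₂ ≈ (0.621, -0.458, -0.637); φ = arcsin(p_z) ≈ -39.55°, λ = atan2(p_y, p_x) ≈ -36.40°.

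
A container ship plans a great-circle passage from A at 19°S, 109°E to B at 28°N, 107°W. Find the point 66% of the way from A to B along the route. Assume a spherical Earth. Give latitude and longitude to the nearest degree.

Convert each endpoint to a unit vector on the sphere (x = cos φ cos λ, y = cos φ sin λ, z = sin φ).
The central angle between the endpoints is δ = arccos(p₁·p₂) ≈ 2.547 rad (145.9°).
Interpolate at f = 0.66 with slerp weights a = sin((1−f)δ)/sin δ ≈ 1.359, b = sin(fδ)/sin δ ≈ 1.774.
p = a·p₁ + b·p₂ ≈ (-0.876, -0.283, 0.390); φ = arcsin(p_z) ≈ 22.97°, λ = atan2(p_y, p_x) ≈ -162.13°.

≈ 23°N, 162°W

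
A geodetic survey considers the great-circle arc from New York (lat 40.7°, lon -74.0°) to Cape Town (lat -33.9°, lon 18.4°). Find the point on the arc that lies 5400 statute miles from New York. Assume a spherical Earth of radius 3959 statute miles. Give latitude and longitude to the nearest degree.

Convert each endpoint to a unit vector on the sphere (x = cos φ cos λ, y = cos φ sin λ, z = sin φ).
The central angle between the endpoints is δ = arccos(p₁·p₂) ≈ 1.971 rad (113.0°). The total great-circle distance is δ·R ≈ 1.971 × 3959 ≈ 7805 mi, so the target fraction is f = 5400/7805 ≈ 0.692.
Interpolate at f ≈ 0.692 with slerp weights a = sin((1−f)δ)/sin δ ≈ 0.620, b = sin(fδ)/sin δ ≈ 1.063.
p = a·p₁ + b·p₂ ≈ (0.967, -0.173, -0.189); φ = arcsin(p_z) ≈ -10.87°, λ = atan2(p_y, p_x) ≈ -10.16°.

≈ lat -11°, lon -10°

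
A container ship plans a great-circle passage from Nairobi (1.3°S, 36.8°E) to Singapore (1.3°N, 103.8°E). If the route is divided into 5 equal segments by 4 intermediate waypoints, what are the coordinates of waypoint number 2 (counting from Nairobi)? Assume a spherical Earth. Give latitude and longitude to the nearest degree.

≈ 0°N, 64°E

Write both endpoints as unit vectors p₁, p₂ with components (cos φ cos λ, cos φ sin λ, sin φ).
The central angle between the endpoints is δ = arccos(p₁·p₂) ≈ 1.170 rad (67.0°).
Interpolate at f = 2/5 with slerp weights a = sin((1−f)δ)/sin δ ≈ 0.701, b = sin(fδ)/sin δ ≈ 0.490.
p = a·p₁ + b·p₂ ≈ (0.445, 0.896, -0.005); φ = arcsin(p_z) ≈ -0.27°, λ = atan2(p_y, p_x) ≈ 63.60°.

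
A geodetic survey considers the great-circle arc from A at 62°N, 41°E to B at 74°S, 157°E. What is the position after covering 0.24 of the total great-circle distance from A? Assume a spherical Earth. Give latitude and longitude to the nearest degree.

≈ 28°N, 65°E

From cos δ = sin φ₁ sin φ₂ + cos φ₁ cos φ₂ cos Δλ, the central angle is δ ≈ 2.703 rad (154.9°).
Interpolate at f = 0.24 with slerp weights a = sin((1−f)δ)/sin δ ≈ 2.086, b = sin(fδ)/sin δ ≈ 1.424.
p = a·p₁ + b·p₂ ≈ (0.378, 0.796, 0.473); φ = arcsin(p_z) ≈ 28.24°, λ = atan2(p_y, p_x) ≈ 64.60°.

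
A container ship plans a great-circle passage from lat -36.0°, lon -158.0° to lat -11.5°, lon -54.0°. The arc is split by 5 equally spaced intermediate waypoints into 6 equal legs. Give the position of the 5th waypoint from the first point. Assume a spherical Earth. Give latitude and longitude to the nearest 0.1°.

Write both endpoints as unit vectors p₁, p₂ with components (cos φ cos λ, cos φ sin λ, sin φ).
The central angle between the endpoints is δ = arccos(p₁·p₂) ≈ 1.645 rad (94.3°).
Interpolate at f = 5/6 with slerp weights a = sin((1−f)δ)/sin δ ≈ 0.272, b = sin(fδ)/sin δ ≈ 0.983.
p = a·p₁ + b·p₂ ≈ (0.362, -0.862, -0.356); φ = arcsin(p_z) ≈ -20.83°, λ = atan2(p_y, p_x) ≈ -67.18°.

≈ lat -20.8°, lon -67.2°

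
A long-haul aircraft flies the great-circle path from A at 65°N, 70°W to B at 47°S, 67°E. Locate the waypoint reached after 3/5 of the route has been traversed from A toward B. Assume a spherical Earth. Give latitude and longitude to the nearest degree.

From cos δ = sin φ₁ sin φ₂ + cos φ₁ cos φ₂ cos Δλ, the central angle is δ ≈ 2.633 rad (150.9°).
Interpolate at f = 3/5 with slerp weights a = sin((1−f)δ)/sin δ ≈ 1.786, b = sin(fδ)/sin δ ≈ 2.055.
p = a·p₁ + b·p₂ ≈ (0.806, 0.581, 0.116); φ = arcsin(p_z) ≈ 6.65°, λ = atan2(p_y, p_x) ≈ 35.78°.

≈ 7°N, 36°E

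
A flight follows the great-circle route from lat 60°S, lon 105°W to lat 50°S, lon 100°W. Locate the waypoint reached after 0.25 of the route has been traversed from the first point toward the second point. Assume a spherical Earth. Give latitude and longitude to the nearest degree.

From cos δ = sin φ₁ sin φ₂ + cos φ₁ cos φ₂ cos Δλ, the central angle is δ ≈ 0.181 rad (10.4°).
Interpolate at f = 0.25 with slerp weights a = sin((1−f)δ)/sin δ ≈ 0.752, b = sin(fδ)/sin δ ≈ 0.251.
p = a·p₁ + b·p₂ ≈ (-0.125, -0.522, -0.844); φ = arcsin(p_z) ≈ -57.52°, λ = atan2(p_y, p_x) ≈ -103.50°.

≈ lat 58°S, lon 103°W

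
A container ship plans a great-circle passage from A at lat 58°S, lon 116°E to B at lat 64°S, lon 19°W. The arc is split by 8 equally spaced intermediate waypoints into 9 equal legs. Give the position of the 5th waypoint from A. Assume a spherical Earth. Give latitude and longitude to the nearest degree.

The haversine formula gives a central angle δ ≈ 0.930 rad (53.3°) between the endpoints.
Interpolate at f = 5/9 with slerp weights a = sin((1−f)δ)/sin δ ≈ 0.501, b = sin(fδ)/sin δ ≈ 0.616.
p = a·p₁ + b·p₂ ≈ (0.139, 0.151, -0.979); φ = arcsin(p_z) ≈ -78.17°, λ = atan2(p_y, p_x) ≈ 47.31°.

≈ lat 78°S, lon 47°E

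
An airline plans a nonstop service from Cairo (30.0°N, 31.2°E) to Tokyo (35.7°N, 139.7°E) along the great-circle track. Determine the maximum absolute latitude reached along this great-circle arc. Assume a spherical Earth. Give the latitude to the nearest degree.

The great circle lies in the plane with unit normal n̂ = (p₁ × p₂)/|p₁ × p₂|.
Here n̂_z ≈ +0.669; the vertex latitude is φ_max = arccos|n̂_z| ≈ 48.0°.
Check via Clairaut: cos φ_max = |cos φ₁| · sin C = cos(30.0°)·sin(50.5°) ≈ 0.669, again giving ≈ 48.0°.

≈ 48°N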